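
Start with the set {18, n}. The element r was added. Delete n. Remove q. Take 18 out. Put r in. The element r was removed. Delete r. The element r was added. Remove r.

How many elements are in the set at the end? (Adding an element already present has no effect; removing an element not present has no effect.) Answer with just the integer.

Tracking the set through each operation:
Start: {18, n}
Event 1 (add r): added. Set: {18, n, r}
Event 2 (remove n): removed. Set: {18, r}
Event 3 (remove q): not present, no change. Set: {18, r}
Event 4 (remove 18): removed. Set: {r}
Event 5 (add r): already present, no change. Set: {r}
Event 6 (remove r): removed. Set: {}
Event 7 (remove r): not present, no change. Set: {}
Event 8 (add r): added. Set: {r}
Event 9 (remove r): removed. Set: {}

Final set: {} (size 0)

Answer: 0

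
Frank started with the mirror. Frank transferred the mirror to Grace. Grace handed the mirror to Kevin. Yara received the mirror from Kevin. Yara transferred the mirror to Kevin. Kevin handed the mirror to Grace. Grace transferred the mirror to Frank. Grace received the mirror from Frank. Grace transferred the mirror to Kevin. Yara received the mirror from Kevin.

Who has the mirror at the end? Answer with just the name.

Tracking the mirror through each event:
Start: Frank has the mirror.
After event 1: Grace has the mirror.
After event 2: Kevin has the mirror.
After event 3: Yara has the mirror.
After event 4: Kevin has the mirror.
After event 5: Grace has the mirror.
After event 6: Frank has the mirror.
After event 7: Grace has the mirror.
After event 8: Kevin has the mirror.
After event 9: Yara has the mirror.

Answer: Yara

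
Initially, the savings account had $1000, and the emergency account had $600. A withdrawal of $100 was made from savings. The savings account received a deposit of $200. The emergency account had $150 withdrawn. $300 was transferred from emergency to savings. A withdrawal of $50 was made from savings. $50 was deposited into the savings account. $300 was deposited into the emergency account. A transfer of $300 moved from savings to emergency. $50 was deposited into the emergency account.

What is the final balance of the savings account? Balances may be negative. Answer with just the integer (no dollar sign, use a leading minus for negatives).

Answer: 1100

Derivation:
Tracking account balances step by step:
Start: savings=1000, emergency=600
Event 1 (withdraw 100 from savings): savings: 1000 - 100 = 900. Balances: savings=900, emergency=600
Event 2 (deposit 200 to savings): savings: 900 + 200 = 1100. Balances: savings=1100, emergency=600
Event 3 (withdraw 150 from emergency): emergency: 600 - 150 = 450. Balances: savings=1100, emergency=450
Event 4 (transfer 300 emergency -> savings): emergency: 450 - 300 = 150, savings: 1100 + 300 = 1400. Balances: savings=1400, emergency=150
Event 5 (withdraw 50 from savings): savings: 1400 - 50 = 1350. Balances: savings=1350, emergency=150
Event 6 (deposit 50 to savings): savings: 1350 + 50 = 1400. Balances: savings=1400, emergency=150
Event 7 (deposit 300 to emergency): emergency: 150 + 300 = 450. Balances: savings=1400, emergency=450
Event 8 (transfer 300 savings -> emergency): savings: 1400 - 300 = 1100, emergency: 450 + 300 = 750. Balances: savings=1100, emergency=750
Event 9 (deposit 50 to emergency): emergency: 750 + 50 = 800. Balances: savings=1100, emergency=800

Final balance of savings: 1100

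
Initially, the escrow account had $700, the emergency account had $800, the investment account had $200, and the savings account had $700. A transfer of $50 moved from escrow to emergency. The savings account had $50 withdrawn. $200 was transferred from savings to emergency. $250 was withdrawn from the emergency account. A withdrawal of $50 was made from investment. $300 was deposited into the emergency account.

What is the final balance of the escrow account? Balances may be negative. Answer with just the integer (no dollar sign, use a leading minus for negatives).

Answer: 650

Derivation:
Tracking account balances step by step:
Start: escrow=700, emergency=800, investment=200, savings=700
Event 1 (transfer 50 escrow -> emergency): escrow: 700 - 50 = 650, emergency: 800 + 50 = 850. Balances: escrow=650, emergency=850, investment=200, savings=700
Event 2 (withdraw 50 from savings): savings: 700 - 50 = 650. Balances: escrow=650, emergency=850, investment=200, savings=650
Event 3 (transfer 200 savings -> emergency): savings: 650 - 200 = 450, emergency: 850 + 200 = 1050. Balances: escrow=650, emergency=1050, investment=200, savings=450
Event 4 (withdraw 250 from emergency): emergency: 1050 - 250 = 800. Balances: escrow=650, emergency=800, investment=200, savings=450
Event 5 (withdraw 50 from investment): investment: 200 - 50 = 150. Balances: escrow=650, emergency=800, investment=150, savings=450
Event 6 (deposit 300 to emergency): emergency: 800 + 300 = 1100. Balances: escrow=650, emergency=1100, investment=150, savings=450

Final balance of escrow: 650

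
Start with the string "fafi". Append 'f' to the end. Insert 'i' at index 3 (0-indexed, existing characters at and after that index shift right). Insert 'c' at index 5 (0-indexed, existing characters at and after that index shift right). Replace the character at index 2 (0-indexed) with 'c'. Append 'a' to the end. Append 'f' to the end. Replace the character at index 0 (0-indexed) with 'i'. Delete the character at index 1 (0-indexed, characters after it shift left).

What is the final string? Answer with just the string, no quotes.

Applying each edit step by step:
Start: "fafi"
Op 1 (append 'f'): "fafi" -> "fafif"
Op 2 (insert 'i' at idx 3): "fafif" -> "fafiif"
Op 3 (insert 'c' at idx 5): "fafiif" -> "fafiicf"
Op 4 (replace idx 2: 'f' -> 'c'): "fafiicf" -> "faciicf"
Op 5 (append 'a'): "faciicf" -> "faciicfa"
Op 6 (append 'f'): "faciicfa" -> "faciicfaf"
Op 7 (replace idx 0: 'f' -> 'i'): "faciicfaf" -> "iaciicfaf"
Op 8 (delete idx 1 = 'a'): "iaciicfaf" -> "iciicfaf"

Answer: iciicfaf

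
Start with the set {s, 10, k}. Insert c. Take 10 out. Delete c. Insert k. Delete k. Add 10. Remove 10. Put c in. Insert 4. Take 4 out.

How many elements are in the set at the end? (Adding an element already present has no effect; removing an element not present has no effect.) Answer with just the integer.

Answer: 2

Derivation:
Tracking the set through each operation:
Start: {10, k, s}
Event 1 (add c): added. Set: {10, c, k, s}
Event 2 (remove 10): removed. Set: {c, k, s}
Event 3 (remove c): removed. Set: {k, s}
Event 4 (add k): already present, no change. Set: {k, s}
Event 5 (remove k): removed. Set: {s}
Event 6 (add 10): added. Set: {10, s}
Event 7 (remove 10): removed. Set: {s}
Event 8 (add c): added. Set: {c, s}
Event 9 (add 4): added. Set: {4, c, s}
Event 10 (remove 4): removed. Set: {c, s}

Final set: {c, s} (size 2)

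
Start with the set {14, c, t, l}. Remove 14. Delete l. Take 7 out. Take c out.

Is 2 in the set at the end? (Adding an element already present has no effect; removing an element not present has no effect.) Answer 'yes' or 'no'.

Answer: no

Derivation:
Tracking the set through each operation:
Start: {14, c, l, t}
Event 1 (remove 14): removed. Set: {c, l, t}
Event 2 (remove l): removed. Set: {c, t}
Event 3 (remove 7): not present, no change. Set: {c, t}
Event 4 (remove c): removed. Set: {t}

Final set: {t} (size 1)
2 is NOT in the final set.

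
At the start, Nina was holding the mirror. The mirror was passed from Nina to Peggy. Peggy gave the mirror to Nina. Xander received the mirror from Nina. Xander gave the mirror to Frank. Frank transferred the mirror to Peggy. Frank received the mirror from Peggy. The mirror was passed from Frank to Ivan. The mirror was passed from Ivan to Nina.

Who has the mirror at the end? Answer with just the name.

Answer: Nina

Derivation:
Tracking the mirror through each event:
Start: Nina has the mirror.
After event 1: Peggy has the mirror.
After event 2: Nina has the mirror.
After event 3: Xander has the mirror.
After event 4: Frank has the mirror.
After event 5: Peggy has the mirror.
After event 6: Frank has the mirror.
After event 7: Ivan has the mirror.
After event 8: Nina has the mirror.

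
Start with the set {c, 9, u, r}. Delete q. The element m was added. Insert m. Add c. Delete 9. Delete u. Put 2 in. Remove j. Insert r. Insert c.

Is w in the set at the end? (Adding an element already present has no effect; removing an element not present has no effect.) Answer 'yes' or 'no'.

Tracking the set through each operation:
Start: {9, c, r, u}
Event 1 (remove q): not present, no change. Set: {9, c, r, u}
Event 2 (add m): added. Set: {9, c, m, r, u}
Event 3 (add m): already present, no change. Set: {9, c, m, r, u}
Event 4 (add c): already present, no change. Set: {9, c, m, r, u}
Event 5 (remove 9): removed. Set: {c, m, r, u}
Event 6 (remove u): removed. Set: {c, m, r}
Event 7 (add 2): added. Set: {2, c, m, r}
Event 8 (remove j): not present, no change. Set: {2, c, m, r}
Event 9 (add r): already present, no change. Set: {2, c, m, r}
Event 10 (add c): already present, no change. Set: {2, c, m, r}

Final set: {2, c, m, r} (size 4)
w is NOT in the final set.

Answer: no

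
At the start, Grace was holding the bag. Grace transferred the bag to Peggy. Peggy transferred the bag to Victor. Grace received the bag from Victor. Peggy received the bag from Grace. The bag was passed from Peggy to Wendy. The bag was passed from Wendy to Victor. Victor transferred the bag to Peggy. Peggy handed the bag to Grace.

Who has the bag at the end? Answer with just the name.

Tracking the bag through each event:
Start: Grace has the bag.
After event 1: Peggy has the bag.
After event 2: Victor has the bag.
After event 3: Grace has the bag.
After event 4: Peggy has the bag.
After event 5: Wendy has the bag.
After event 6: Victor has the bag.
After event 7: Peggy has the bag.
After event 8: Grace has the bag.

Answer: Grace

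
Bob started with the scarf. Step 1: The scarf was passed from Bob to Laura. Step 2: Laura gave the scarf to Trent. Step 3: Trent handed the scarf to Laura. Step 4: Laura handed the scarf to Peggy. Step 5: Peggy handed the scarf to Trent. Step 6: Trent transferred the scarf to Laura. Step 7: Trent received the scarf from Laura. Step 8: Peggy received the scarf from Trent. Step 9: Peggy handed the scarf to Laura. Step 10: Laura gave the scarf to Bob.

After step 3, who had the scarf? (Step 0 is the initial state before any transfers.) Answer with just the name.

Tracking the scarf holder through step 3:
After step 0 (start): Bob
After step 1: Laura
After step 2: Trent
After step 3: Laura

At step 3, the holder is Laura.

Answer: Laura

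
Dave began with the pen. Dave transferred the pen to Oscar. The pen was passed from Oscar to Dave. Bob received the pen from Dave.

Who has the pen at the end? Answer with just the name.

Tracking the pen through each event:
Start: Dave has the pen.
After event 1: Oscar has the pen.
After event 2: Dave has the pen.
After event 3: Bob has the pen.

Answer: Bob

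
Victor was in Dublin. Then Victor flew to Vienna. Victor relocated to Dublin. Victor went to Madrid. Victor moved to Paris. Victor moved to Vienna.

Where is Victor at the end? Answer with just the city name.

Answer: Vienna

Derivation:
Tracking Victor's location:
Start: Victor is in Dublin.
After move 1: Dublin -> Vienna. Victor is in Vienna.
After move 2: Vienna -> Dublin. Victor is in Dublin.
After move 3: Dublin -> Madrid. Victor is in Madrid.
After move 4: Madrid -> Paris. Victor is in Paris.
After move 5: Paris -> Vienna. Victor is in Vienna.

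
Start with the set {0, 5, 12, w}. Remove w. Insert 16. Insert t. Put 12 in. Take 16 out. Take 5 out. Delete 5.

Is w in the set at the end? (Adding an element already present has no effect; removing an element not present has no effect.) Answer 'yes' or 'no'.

Answer: no

Derivation:
Tracking the set through each operation:
Start: {0, 12, 5, w}
Event 1 (remove w): removed. Set: {0, 12, 5}
Event 2 (add 16): added. Set: {0, 12, 16, 5}
Event 3 (add t): added. Set: {0, 12, 16, 5, t}
Event 4 (add 12): already present, no change. Set: {0, 12, 16, 5, t}
Event 5 (remove 16): removed. Set: {0, 12, 5, t}
Event 6 (remove 5): removed. Set: {0, 12, t}
Event 7 (remove 5): not present, no change. Set: {0, 12, t}

Final set: {0, 12, t} (size 3)
w is NOT in the final set.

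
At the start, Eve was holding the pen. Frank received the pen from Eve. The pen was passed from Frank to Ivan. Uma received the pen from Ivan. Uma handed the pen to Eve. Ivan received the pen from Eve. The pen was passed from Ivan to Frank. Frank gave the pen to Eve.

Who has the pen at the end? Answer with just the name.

Answer: Eve

Derivation:
Tracking the pen through each event:
Start: Eve has the pen.
After event 1: Frank has the pen.
After event 2: Ivan has the pen.
After event 3: Uma has the pen.
After event 4: Eve has the pen.
After event 5: Ivan has the pen.
After event 6: Frank has the pen.
After event 7: Eve has the pen.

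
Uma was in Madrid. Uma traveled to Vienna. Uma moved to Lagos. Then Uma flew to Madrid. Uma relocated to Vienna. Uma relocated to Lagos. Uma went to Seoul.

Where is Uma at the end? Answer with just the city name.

Answer: Seoul

Derivation:
Tracking Uma's location:
Start: Uma is in Madrid.
After move 1: Madrid -> Vienna. Uma is in Vienna.
After move 2: Vienna -> Lagos. Uma is in Lagos.
After move 3: Lagos -> Madrid. Uma is in Madrid.
After move 4: Madrid -> Vienna. Uma is in Vienna.
After move 5: Vienna -> Lagos. Uma is in Lagos.
After move 6: Lagos -> Seoul. Uma is in Seoul.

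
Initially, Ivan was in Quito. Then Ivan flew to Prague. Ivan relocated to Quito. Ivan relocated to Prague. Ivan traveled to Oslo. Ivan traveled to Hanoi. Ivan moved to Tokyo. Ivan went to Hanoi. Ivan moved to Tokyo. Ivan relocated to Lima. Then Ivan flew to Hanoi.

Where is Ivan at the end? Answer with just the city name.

Tracking Ivan's location:
Start: Ivan is in Quito.
After move 1: Quito -> Prague. Ivan is in Prague.
After move 2: Prague -> Quito. Ivan is in Quito.
After move 3: Quito -> Prague. Ivan is in Prague.
After move 4: Prague -> Oslo. Ivan is in Oslo.
After move 5: Oslo -> Hanoi. Ivan is in Hanoi.
After move 6: Hanoi -> Tokyo. Ivan is in Tokyo.
After move 7: Tokyo -> Hanoi. Ivan is in Hanoi.
After move 8: Hanoi -> Tokyo. Ivan is in Tokyo.
After move 9: Tokyo -> Lima. Ivan is in Lima.
After move 10: Lima -> Hanoi. Ivan is in Hanoi.

Answer: Hanoi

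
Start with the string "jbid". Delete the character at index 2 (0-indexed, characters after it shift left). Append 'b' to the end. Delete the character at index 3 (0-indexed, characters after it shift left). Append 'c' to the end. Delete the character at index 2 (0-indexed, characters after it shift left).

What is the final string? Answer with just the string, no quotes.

Applying each edit step by step:
Start: "jbid"
Op 1 (delete idx 2 = 'i'): "jbid" -> "jbd"
Op 2 (append 'b'): "jbd" -> "jbdb"
Op 3 (delete idx 3 = 'b'): "jbdb" -> "jbd"
Op 4 (append 'c'): "jbd" -> "jbdc"
Op 5 (delete idx 2 = 'd'): "jbdc" -> "jbc"

Answer: jbc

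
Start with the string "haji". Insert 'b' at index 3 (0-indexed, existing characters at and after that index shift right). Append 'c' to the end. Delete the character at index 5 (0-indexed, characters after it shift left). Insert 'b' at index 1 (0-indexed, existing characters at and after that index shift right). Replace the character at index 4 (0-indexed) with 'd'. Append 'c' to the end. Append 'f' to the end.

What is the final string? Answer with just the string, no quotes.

Answer: hbajdicf

Derivation:
Applying each edit step by step:
Start: "haji"
Op 1 (insert 'b' at idx 3): "haji" -> "hajbi"
Op 2 (append 'c'): "hajbi" -> "hajbic"
Op 3 (delete idx 5 = 'c'): "hajbic" -> "hajbi"
Op 4 (insert 'b' at idx 1): "hajbi" -> "hbajbi"
Op 5 (replace idx 4: 'b' -> 'd'): "hbajbi" -> "hbajdi"
Op 6 (append 'c'): "hbajdi" -> "hbajdic"
Op 7 (append 'f'): "hbajdic" -> "hbajdicf"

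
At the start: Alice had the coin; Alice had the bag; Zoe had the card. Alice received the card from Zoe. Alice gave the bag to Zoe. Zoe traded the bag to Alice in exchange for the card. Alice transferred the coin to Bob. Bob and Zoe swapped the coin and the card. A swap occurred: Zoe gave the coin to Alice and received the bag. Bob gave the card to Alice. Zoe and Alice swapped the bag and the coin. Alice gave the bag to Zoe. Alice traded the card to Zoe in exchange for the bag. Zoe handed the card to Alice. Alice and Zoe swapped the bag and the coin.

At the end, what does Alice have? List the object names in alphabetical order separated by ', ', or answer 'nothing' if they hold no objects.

Answer: card, coin

Derivation:
Tracking all object holders:
Start: coin:Alice, bag:Alice, card:Zoe
Event 1 (give card: Zoe -> Alice). State: coin:Alice, bag:Alice, card:Alice
Event 2 (give bag: Alice -> Zoe). State: coin:Alice, bag:Zoe, card:Alice
Event 3 (swap bag<->card: now bag:Alice, card:Zoe). State: coin:Alice, bag:Alice, card:Zoe
Event 4 (give coin: Alice -> Bob). State: coin:Bob, bag:Alice, card:Zoe
Event 5 (swap coin<->card: now coin:Zoe, card:Bob). State: coin:Zoe, bag:Alice, card:Bob
Event 6 (swap coin<->bag: now coin:Alice, bag:Zoe). State: coin:Alice, bag:Zoe, card:Bob
Event 7 (give card: Bob -> Alice). State: coin:Alice, bag:Zoe, card:Alice
Event 8 (swap bag<->coin: now bag:Alice, coin:Zoe). State: coin:Zoe, bag:Alice, card:Alice
Event 9 (give bag: Alice -> Zoe). State: coin:Zoe, bag:Zoe, card:Alice
Event 10 (swap card<->bag: now card:Zoe, bag:Alice). State: coin:Zoe, bag:Alice, card:Zoe
Event 11 (give card: Zoe -> Alice). State: coin:Zoe, bag:Alice, card:Alice
Event 12 (swap bag<->coin: now bag:Zoe, coin:Alice). State: coin:Alice, bag:Zoe, card:Alice

Final state: coin:Alice, bag:Zoe, card:Alice
Alice holds: card, coin.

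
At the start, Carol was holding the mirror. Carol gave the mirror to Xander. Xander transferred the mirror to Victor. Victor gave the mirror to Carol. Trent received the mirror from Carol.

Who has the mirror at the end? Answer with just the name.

Answer: Trent

Derivation:
Tracking the mirror through each event:
Start: Carol has the mirror.
After event 1: Xander has the mirror.
After event 2: Victor has the mirror.
After event 3: Carol has the mirror.
After event 4: Trent has the mirror.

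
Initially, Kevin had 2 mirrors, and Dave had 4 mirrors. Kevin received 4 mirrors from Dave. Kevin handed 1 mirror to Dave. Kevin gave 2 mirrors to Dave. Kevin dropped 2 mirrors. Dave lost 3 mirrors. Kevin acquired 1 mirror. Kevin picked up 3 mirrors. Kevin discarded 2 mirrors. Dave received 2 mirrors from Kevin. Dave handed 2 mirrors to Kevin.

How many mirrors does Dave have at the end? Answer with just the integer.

Tracking counts step by step:
Start: Kevin=2, Dave=4
Event 1 (Dave -> Kevin, 4): Dave: 4 -> 0, Kevin: 2 -> 6. State: Kevin=6, Dave=0
Event 2 (Kevin -> Dave, 1): Kevin: 6 -> 5, Dave: 0 -> 1. State: Kevin=5, Dave=1
Event 3 (Kevin -> Dave, 2): Kevin: 5 -> 3, Dave: 1 -> 3. State: Kevin=3, Dave=3
Event 4 (Kevin -2): Kevin: 3 -> 1. State: Kevin=1, Dave=3
Event 5 (Dave -3): Dave: 3 -> 0. State: Kevin=1, Dave=0
Event 6 (Kevin +1): Kevin: 1 -> 2. State: Kevin=2, Dave=0
Event 7 (Kevin +3): Kevin: 2 -> 5. State: Kevin=5, Dave=0
Event 8 (Kevin -2): Kevin: 5 -> 3. State: Kevin=3, Dave=0
Event 9 (Kevin -> Dave, 2): Kevin: 3 -> 1, Dave: 0 -> 2. State: Kevin=1, Dave=2
Event 10 (Dave -> Kevin, 2): Dave: 2 -> 0, Kevin: 1 -> 3. State: Kevin=3, Dave=0

Dave's final count: 0

Answer: 0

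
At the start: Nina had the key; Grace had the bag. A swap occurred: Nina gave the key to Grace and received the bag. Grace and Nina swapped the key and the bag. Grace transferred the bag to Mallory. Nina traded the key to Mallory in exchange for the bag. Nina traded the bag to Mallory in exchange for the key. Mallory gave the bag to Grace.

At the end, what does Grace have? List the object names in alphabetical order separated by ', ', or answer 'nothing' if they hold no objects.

Answer: bag

Derivation:
Tracking all object holders:
Start: key:Nina, bag:Grace
Event 1 (swap key<->bag: now key:Grace, bag:Nina). State: key:Grace, bag:Nina
Event 2 (swap key<->bag: now key:Nina, bag:Grace). State: key:Nina, bag:Grace
Event 3 (give bag: Grace -> Mallory). State: key:Nina, bag:Mallory
Event 4 (swap key<->bag: now key:Mallory, bag:Nina). State: key:Mallory, bag:Nina
Event 5 (swap bag<->key: now bag:Mallory, key:Nina). State: key:Nina, bag:Mallory
Event 6 (give bag: Mallory -> Grace). State: key:Nina, bag:Grace

Final state: key:Nina, bag:Grace
Grace holds: bag.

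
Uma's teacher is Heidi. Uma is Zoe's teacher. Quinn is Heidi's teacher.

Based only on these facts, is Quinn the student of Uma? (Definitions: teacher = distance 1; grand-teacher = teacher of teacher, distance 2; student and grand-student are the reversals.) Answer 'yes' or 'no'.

Answer: no

Derivation:
Reconstructing the teacher chain from the given facts:
  Quinn -> Heidi -> Uma -> Zoe
(each arrow means 'teacher of the next')
Positions in the chain (0 = top):
  position of Quinn: 0
  position of Heidi: 1
  position of Uma: 2
  position of Zoe: 3

Quinn is at position 0, Uma is at position 2; signed distance (j - i) = 2.
'student' requires j - i = -1. Actual distance is 2, so the relation does NOT hold.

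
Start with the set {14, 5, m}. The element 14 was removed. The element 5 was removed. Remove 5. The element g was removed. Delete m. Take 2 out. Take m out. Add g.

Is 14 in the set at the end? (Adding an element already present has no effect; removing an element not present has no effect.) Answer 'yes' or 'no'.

Tracking the set through each operation:
Start: {14, 5, m}
Event 1 (remove 14): removed. Set: {5, m}
Event 2 (remove 5): removed. Set: {m}
Event 3 (remove 5): not present, no change. Set: {m}
Event 4 (remove g): not present, no change. Set: {m}
Event 5 (remove m): removed. Set: {}
Event 6 (remove 2): not present, no change. Set: {}
Event 7 (remove m): not present, no change. Set: {}
Event 8 (add g): added. Set: {g}

Final set: {g} (size 1)
14 is NOT in the final set.

Answer: no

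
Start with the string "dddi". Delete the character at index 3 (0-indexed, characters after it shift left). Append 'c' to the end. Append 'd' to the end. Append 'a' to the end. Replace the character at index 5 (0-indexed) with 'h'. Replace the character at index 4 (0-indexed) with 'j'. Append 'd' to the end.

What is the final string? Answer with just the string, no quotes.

Applying each edit step by step:
Start: "dddi"
Op 1 (delete idx 3 = 'i'): "dddi" -> "ddd"
Op 2 (append 'c'): "ddd" -> "dddc"
Op 3 (append 'd'): "dddc" -> "dddcd"
Op 4 (append 'a'): "dddcd" -> "dddcda"
Op 5 (replace idx 5: 'a' -> 'h'): "dddcda" -> "dddcdh"
Op 6 (replace idx 4: 'd' -> 'j'): "dddcdh" -> "dddcjh"
Op 7 (append 'd'): "dddcjh" -> "dddcjhd"

Answer: dddcjhd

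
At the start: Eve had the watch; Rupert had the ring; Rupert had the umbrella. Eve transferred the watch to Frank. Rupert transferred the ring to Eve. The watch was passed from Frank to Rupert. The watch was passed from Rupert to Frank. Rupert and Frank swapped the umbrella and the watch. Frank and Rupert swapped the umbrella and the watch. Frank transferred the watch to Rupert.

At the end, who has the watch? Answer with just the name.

Answer: Rupert

Derivation:
Tracking all object holders:
Start: watch:Eve, ring:Rupert, umbrella:Rupert
Event 1 (give watch: Eve -> Frank). State: watch:Frank, ring:Rupert, umbrella:Rupert
Event 2 (give ring: Rupert -> Eve). State: watch:Frank, ring:Eve, umbrella:Rupert
Event 3 (give watch: Frank -> Rupert). State: watch:Rupert, ring:Eve, umbrella:Rupert
Event 4 (give watch: Rupert -> Frank). State: watch:Frank, ring:Eve, umbrella:Rupert
Event 5 (swap umbrella<->watch: now umbrella:Frank, watch:Rupert). State: watch:Rupert, ring:Eve, umbrella:Frank
Event 6 (swap umbrella<->watch: now umbrella:Rupert, watch:Frank). State: watch:Frank, ring:Eve, umbrella:Rupert
Event 7 (give watch: Frank -> Rupert). State: watch:Rupert, ring:Eve, umbrella:Rupert

Final state: watch:Rupert, ring:Eve, umbrella:Rupert
The watch is held by Rupert.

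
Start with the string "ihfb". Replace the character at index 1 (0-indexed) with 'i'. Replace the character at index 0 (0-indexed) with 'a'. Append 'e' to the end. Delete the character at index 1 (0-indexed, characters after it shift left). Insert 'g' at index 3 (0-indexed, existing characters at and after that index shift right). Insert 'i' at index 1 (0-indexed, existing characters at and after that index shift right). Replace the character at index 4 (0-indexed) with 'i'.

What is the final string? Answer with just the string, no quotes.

Applying each edit step by step:
Start: "ihfb"
Op 1 (replace idx 1: 'h' -> 'i'): "ihfb" -> "iifb"
Op 2 (replace idx 0: 'i' -> 'a'): "iifb" -> "aifb"
Op 3 (append 'e'): "aifb" -> "aifbe"
Op 4 (delete idx 1 = 'i'): "aifbe" -> "afbe"
Op 5 (insert 'g' at idx 3): "afbe" -> "afbge"
Op 6 (insert 'i' at idx 1): "afbge" -> "aifbge"
Op 7 (replace idx 4: 'g' -> 'i'): "aifbge" -> "aifbie"

Answer: aifbie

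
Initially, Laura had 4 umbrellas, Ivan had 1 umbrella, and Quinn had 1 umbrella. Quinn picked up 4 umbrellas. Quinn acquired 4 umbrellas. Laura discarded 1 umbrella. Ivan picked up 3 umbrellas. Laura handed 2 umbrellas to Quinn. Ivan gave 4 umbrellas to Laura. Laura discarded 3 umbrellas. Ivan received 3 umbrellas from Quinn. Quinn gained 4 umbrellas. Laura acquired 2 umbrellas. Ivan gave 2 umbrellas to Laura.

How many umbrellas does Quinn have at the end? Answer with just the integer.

Tracking counts step by step:
Start: Laura=4, Ivan=1, Quinn=1
Event 1 (Quinn +4): Quinn: 1 -> 5. State: Laura=4, Ivan=1, Quinn=5
Event 2 (Quinn +4): Quinn: 5 -> 9. State: Laura=4, Ivan=1, Quinn=9
Event 3 (Laura -1): Laura: 4 -> 3. State: Laura=3, Ivan=1, Quinn=9
Event 4 (Ivan +3): Ivan: 1 -> 4. State: Laura=3, Ivan=4, Quinn=9
Event 5 (Laura -> Quinn, 2): Laura: 3 -> 1, Quinn: 9 -> 11. State: Laura=1, Ivan=4, Quinn=11
Event 6 (Ivan -> Laura, 4): Ivan: 4 -> 0, Laura: 1 -> 5. State: Laura=5, Ivan=0, Quinn=11
Event 7 (Laura -3): Laura: 5 -> 2. State: Laura=2, Ivan=0, Quinn=11
Event 8 (Quinn -> Ivan, 3): Quinn: 11 -> 8, Ivan: 0 -> 3. State: Laura=2, Ivan=3, Quinn=8
Event 9 (Quinn +4): Quinn: 8 -> 12. State: Laura=2, Ivan=3, Quinn=12
Event 10 (Laura +2): Laura: 2 -> 4. State: Laura=4, Ivan=3, Quinn=12
Event 11 (Ivan -> Laura, 2): Ivan: 3 -> 1, Laura: 4 -> 6. State: Laura=6, Ivan=1, Quinn=12

Quinn's final count: 12

Answer: 12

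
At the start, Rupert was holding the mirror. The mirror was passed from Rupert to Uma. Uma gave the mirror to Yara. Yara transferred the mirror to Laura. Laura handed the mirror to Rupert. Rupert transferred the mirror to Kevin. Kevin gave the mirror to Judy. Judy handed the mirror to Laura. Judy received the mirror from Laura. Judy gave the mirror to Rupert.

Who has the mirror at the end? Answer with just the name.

Tracking the mirror through each event:
Start: Rupert has the mirror.
After event 1: Uma has the mirror.
After event 2: Yara has the mirror.
After event 3: Laura has the mirror.
After event 4: Rupert has the mirror.
After event 5: Kevin has the mirror.
After event 6: Judy has the mirror.
After event 7: Laura has the mirror.
After event 8: Judy has the mirror.
After event 9: Rupert has the mirror.

Answer: Rupert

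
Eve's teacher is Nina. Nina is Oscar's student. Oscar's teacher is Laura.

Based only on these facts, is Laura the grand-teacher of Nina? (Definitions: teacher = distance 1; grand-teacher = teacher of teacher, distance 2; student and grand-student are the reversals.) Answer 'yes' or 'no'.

Answer: yes

Derivation:
Reconstructing the teacher chain from the given facts:
  Laura -> Oscar -> Nina -> Eve
(each arrow means 'teacher of the next')
Positions in the chain (0 = top):
  position of Laura: 0
  position of Oscar: 1
  position of Nina: 2
  position of Eve: 3

Laura is at position 0, Nina is at position 2; signed distance (j - i) = 2.
'grand-teacher' requires j - i = 2. Actual distance is 2, so the relation HOLDS.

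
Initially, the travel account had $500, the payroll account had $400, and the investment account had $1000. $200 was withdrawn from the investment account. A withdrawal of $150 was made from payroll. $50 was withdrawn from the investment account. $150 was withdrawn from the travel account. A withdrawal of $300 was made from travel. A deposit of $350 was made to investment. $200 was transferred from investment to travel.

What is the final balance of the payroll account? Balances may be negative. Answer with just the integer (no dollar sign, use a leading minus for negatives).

Answer: 250

Derivation:
Tracking account balances step by step:
Start: travel=500, payroll=400, investment=1000
Event 1 (withdraw 200 from investment): investment: 1000 - 200 = 800. Balances: travel=500, payroll=400, investment=800
Event 2 (withdraw 150 from payroll): payroll: 400 - 150 = 250. Balances: travel=500, payroll=250, investment=800
Event 3 (withdraw 50 from investment): investment: 800 - 50 = 750. Balances: travel=500, payroll=250, investment=750
Event 4 (withdraw 150 from travel): travel: 500 - 150 = 350. Balances: travel=350, payroll=250, investment=750
Event 5 (withdraw 300 from travel): travel: 350 - 300 = 50. Balances: travel=50, payroll=250, investment=750
Event 6 (deposit 350 to investment): investment: 750 + 350 = 1100. Balances: travel=50, payroll=250, investment=1100
Event 7 (transfer 200 investment -> travel): investment: 1100 - 200 = 900, travel: 50 + 200 = 250. Balances: travel=250, payroll=250, investment=900

Final balance of payroll: 250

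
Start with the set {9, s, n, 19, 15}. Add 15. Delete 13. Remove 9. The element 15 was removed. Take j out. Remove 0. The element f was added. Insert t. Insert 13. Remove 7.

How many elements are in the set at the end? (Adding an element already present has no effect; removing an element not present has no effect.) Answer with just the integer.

Answer: 6

Derivation:
Tracking the set through each operation:
Start: {15, 19, 9, n, s}
Event 1 (add 15): already present, no change. Set: {15, 19, 9, n, s}
Event 2 (remove 13): not present, no change. Set: {15, 19, 9, n, s}
Event 3 (remove 9): removed. Set: {15, 19, n, s}
Event 4 (remove 15): removed. Set: {19, n, s}
Event 5 (remove j): not present, no change. Set: {19, n, s}
Event 6 (remove 0): not present, no change. Set: {19, n, s}
Event 7 (add f): added. Set: {19, f, n, s}
Event 8 (add t): added. Set: {19, f, n, s, t}
Event 9 (add 13): added. Set: {13, 19, f, n, s, t}
Event 10 (remove 7): not present, no change. Set: {13, 19, f, n, s, t}

Final set: {13, 19, f, n, s, t} (size 6)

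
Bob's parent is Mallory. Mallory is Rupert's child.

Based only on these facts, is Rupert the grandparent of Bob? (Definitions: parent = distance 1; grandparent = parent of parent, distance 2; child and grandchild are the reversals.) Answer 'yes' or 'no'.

Reconstructing the parent chain from the given facts:
  Rupert -> Mallory -> Bob
(each arrow means 'parent of the next')
Positions in the chain (0 = top):
  position of Rupert: 0
  position of Mallory: 1
  position of Bob: 2

Rupert is at position 0, Bob is at position 2; signed distance (j - i) = 2.
'grandparent' requires j - i = 2. Actual distance is 2, so the relation HOLDS.

Answer: yes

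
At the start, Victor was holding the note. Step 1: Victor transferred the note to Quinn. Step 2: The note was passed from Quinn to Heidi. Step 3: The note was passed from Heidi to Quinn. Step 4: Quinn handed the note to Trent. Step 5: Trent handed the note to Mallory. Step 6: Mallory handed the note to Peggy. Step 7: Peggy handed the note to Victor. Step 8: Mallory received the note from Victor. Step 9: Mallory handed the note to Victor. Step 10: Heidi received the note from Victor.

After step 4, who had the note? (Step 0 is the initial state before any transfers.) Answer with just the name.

Tracking the note holder through step 4:
After step 0 (start): Victor
After step 1: Quinn
After step 2: Heidi
After step 3: Quinn
After step 4: Trent

At step 4, the holder is Trent.

Answer: Trent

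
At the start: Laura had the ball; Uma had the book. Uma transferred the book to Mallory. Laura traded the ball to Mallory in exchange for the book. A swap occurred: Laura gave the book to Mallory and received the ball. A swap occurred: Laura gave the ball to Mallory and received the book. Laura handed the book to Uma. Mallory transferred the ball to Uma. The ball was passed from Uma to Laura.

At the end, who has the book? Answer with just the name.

Answer: Uma

Derivation:
Tracking all object holders:
Start: ball:Laura, book:Uma
Event 1 (give book: Uma -> Mallory). State: ball:Laura, book:Mallory
Event 2 (swap ball<->book: now ball:Mallory, book:Laura). State: ball:Mallory, book:Laura
Event 3 (swap book<->ball: now book:Mallory, ball:Laura). State: ball:Laura, book:Mallory
Event 4 (swap ball<->book: now ball:Mallory, book:Laura). State: ball:Mallory, book:Laura
Event 5 (give book: Laura -> Uma). State: ball:Mallory, book:Uma
Event 6 (give ball: Mallory -> Uma). State: ball:Uma, book:Uma
Event 7 (give ball: Uma -> Laura). State: ball:Laura, book:Uma

Final state: ball:Laura, book:Uma
The book is held by Uma.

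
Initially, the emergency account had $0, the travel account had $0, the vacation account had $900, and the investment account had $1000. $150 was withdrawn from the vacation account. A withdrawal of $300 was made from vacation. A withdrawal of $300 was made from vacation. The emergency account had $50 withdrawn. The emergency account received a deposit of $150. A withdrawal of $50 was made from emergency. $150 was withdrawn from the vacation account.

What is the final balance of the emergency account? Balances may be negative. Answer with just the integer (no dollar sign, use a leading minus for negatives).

Answer: 50

Derivation:
Tracking account balances step by step:
Start: emergency=0, travel=0, vacation=900, investment=1000
Event 1 (withdraw 150 from vacation): vacation: 900 - 150 = 750. Balances: emergency=0, travel=0, vacation=750, investment=1000
Event 2 (withdraw 300 from vacation): vacation: 750 - 300 = 450. Balances: emergency=0, travel=0, vacation=450, investment=1000
Event 3 (withdraw 300 from vacation): vacation: 450 - 300 = 150. Balances: emergency=0, travel=0, vacation=150, investment=1000
Event 4 (withdraw 50 from emergency): emergency: 0 - 50 = -50. Balances: emergency=-50, travel=0, vacation=150, investment=1000
Event 5 (deposit 150 to emergency): emergency: -50 + 150 = 100. Balances: emergency=100, travel=0, vacation=150, investment=1000
Event 6 (withdraw 50 from emergency): emergency: 100 - 50 = 50. Balances: emergency=50, travel=0, vacation=150, investment=1000
Event 7 (withdraw 150 from vacation): vacation: 150 - 150 = 0. Balances: emergency=50, travel=0, vacation=0, investment=1000

Final balance of emergency: 50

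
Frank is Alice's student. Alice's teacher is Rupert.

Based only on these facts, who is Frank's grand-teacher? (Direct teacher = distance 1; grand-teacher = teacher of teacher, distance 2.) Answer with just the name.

Answer: Rupert

Derivation:
Reconstructing the teacher chain from the given facts:
  Rupert -> Alice -> Frank
(each arrow means 'teacher of the next')
Positions in the chain (0 = top):
  position of Rupert: 0
  position of Alice: 1
  position of Frank: 2

Frank is at position 2; the grand-teacher is 2 steps up the chain, i.e. position 0: Rupert.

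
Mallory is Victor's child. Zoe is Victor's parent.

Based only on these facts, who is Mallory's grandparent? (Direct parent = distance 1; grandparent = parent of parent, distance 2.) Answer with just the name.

Reconstructing the parent chain from the given facts:
  Zoe -> Victor -> Mallory
(each arrow means 'parent of the next')
Positions in the chain (0 = top):
  position of Zoe: 0
  position of Victor: 1
  position of Mallory: 2

Mallory is at position 2; the grandparent is 2 steps up the chain, i.e. position 0: Zoe.

Answer: Zoe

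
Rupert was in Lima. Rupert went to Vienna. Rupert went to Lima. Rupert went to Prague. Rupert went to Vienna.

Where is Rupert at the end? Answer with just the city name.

Tracking Rupert's location:
Start: Rupert is in Lima.
After move 1: Lima -> Vienna. Rupert is in Vienna.
After move 2: Vienna -> Lima. Rupert is in Lima.
After move 3: Lima -> Prague. Rupert is in Prague.
After move 4: Prague -> Vienna. Rupert is in Vienna.

Answer: Vienna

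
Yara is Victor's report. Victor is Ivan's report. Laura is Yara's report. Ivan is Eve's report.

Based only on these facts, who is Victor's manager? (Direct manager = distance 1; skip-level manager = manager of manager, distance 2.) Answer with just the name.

Answer: Ivan

Derivation:
Reconstructing the manager chain from the given facts:
  Eve -> Ivan -> Victor -> Yara -> Laura
(each arrow means 'manager of the next')
Positions in the chain (0 = top):
  position of Eve: 0
  position of Ivan: 1
  position of Victor: 2
  position of Yara: 3
  position of Laura: 4

Victor is at position 2; the manager is 1 step up the chain, i.e. position 1: Ivan.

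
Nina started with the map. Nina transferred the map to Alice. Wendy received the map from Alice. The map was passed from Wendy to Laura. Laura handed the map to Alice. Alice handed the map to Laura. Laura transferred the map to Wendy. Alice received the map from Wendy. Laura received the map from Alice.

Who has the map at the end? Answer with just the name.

Answer: Laura

Derivation:
Tracking the map through each event:
Start: Nina has the map.
After event 1: Alice has the map.
After event 2: Wendy has the map.
After event 3: Laura has the map.
After event 4: Alice has the map.
After event 5: Laura has the map.
After event 6: Wendy has the map.
After event 7: Alice has the map.
After event 8: Laura has the map.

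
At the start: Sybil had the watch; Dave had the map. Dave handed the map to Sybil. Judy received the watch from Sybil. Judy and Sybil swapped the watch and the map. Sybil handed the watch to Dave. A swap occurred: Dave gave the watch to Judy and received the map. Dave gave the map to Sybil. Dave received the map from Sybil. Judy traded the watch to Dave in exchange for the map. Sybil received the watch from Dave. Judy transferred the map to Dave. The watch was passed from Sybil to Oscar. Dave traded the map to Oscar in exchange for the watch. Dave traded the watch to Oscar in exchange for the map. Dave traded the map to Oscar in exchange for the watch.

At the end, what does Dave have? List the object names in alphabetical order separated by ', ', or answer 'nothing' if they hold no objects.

Answer: watch

Derivation:
Tracking all object holders:
Start: watch:Sybil, map:Dave
Event 1 (give map: Dave -> Sybil). State: watch:Sybil, map:Sybil
Event 2 (give watch: Sybil -> Judy). State: watch:Judy, map:Sybil
Event 3 (swap watch<->map: now watch:Sybil, map:Judy). State: watch:Sybil, map:Judy
Event 4 (give watch: Sybil -> Dave). State: watch:Dave, map:Judy
Event 5 (swap watch<->map: now watch:Judy, map:Dave). State: watch:Judy, map:Dave
Event 6 (give map: Dave -> Sybil). State: watch:Judy, map:Sybil
Event 7 (give map: Sybil -> Dave). State: watch:Judy, map:Dave
Event 8 (swap watch<->map: now watch:Dave, map:Judy). State: watch:Dave, map:Judy
Event 9 (give watch: Dave -> Sybil). State: watch:Sybil, map:Judy
Event 10 (give map: Judy -> Dave). State: watch:Sybil, map:Dave
Event 11 (give watch: Sybil -> Oscar). State: watch:Oscar, map:Dave
Event 12 (swap map<->watch: now map:Oscar, watch:Dave). State: watch:Dave, map:Oscar
Event 13 (swap watch<->map: now watch:Oscar, map:Dave). State: watch:Oscar, map:Dave
Event 14 (swap map<->watch: now map:Oscar, watch:Dave). State: watch:Dave, map:Oscar

Final state: watch:Dave, map:Oscar
Dave holds: watch.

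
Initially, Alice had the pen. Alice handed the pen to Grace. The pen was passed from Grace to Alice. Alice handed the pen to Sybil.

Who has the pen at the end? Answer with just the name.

Tracking the pen through each event:
Start: Alice has the pen.
After event 1: Grace has the pen.
After event 2: Alice has the pen.
After event 3: Sybil has the pen.

Answer: Sybil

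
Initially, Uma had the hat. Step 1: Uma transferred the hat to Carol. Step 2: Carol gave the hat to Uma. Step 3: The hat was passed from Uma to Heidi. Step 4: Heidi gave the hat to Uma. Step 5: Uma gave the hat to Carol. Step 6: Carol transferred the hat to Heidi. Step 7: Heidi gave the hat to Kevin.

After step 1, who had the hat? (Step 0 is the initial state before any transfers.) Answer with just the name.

Answer: Carol

Derivation:
Tracking the hat holder through step 1:
After step 0 (start): Uma
After step 1: Carol

At step 1, the holder is Carol.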